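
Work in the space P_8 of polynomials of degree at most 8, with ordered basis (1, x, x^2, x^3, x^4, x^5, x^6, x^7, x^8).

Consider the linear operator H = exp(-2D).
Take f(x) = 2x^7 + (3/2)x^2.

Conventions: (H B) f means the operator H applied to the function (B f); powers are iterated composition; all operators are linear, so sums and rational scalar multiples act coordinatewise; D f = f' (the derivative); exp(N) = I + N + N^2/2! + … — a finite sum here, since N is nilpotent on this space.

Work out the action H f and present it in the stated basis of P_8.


order-1 term: -28x^6 - 6x
order-2 term: 168x^5 + 6
order-3 term: -560x^4
order-4 term: 1120x^3
order-5 term: -1344x^2
order-6 term: 896x
order-7 term: -256
the series for exp(-2D) f terminates at order 7
exp(-2D) f = 2x^7 - 28x^6 + 168x^5 - 560x^4 + 1120x^3 - (2685/2)x^2 + 890x - 250

g(x) = 2x^7 - 28x^6 + 168x^5 - 560x^4 + 1120x^3 - (2685/2)x^2 + 890x - 250


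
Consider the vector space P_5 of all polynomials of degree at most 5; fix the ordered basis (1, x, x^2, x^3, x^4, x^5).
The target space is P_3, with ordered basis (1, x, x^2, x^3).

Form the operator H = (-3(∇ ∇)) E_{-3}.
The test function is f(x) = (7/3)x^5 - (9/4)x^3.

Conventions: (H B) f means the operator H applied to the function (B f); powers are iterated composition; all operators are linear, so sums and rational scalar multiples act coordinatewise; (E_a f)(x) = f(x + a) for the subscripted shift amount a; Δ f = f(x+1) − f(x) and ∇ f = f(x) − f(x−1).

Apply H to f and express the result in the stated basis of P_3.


the result is g(x) = -140x^3 + 1680x^2 - (13499/2)x + 9078

E_{-3} f = (7/3)x^5 - 35x^4 + (831/4)x^3 - (2439/4)x^2 + (3537/4)x - 2025/4
∇ E_{-3} f = (35/3)x^4 - (490/3)x^3 + (10279/12)x^2 - (23933/12)x + 20869/12
∇ ∇ E_{-3} f = (140/3)x^3 - 560x^2 + (13499/6)x - 3026
(-3(∇ ∇)) E_{-3} f = -140x^3 + 1680x^2 - (13499/2)x + 9078


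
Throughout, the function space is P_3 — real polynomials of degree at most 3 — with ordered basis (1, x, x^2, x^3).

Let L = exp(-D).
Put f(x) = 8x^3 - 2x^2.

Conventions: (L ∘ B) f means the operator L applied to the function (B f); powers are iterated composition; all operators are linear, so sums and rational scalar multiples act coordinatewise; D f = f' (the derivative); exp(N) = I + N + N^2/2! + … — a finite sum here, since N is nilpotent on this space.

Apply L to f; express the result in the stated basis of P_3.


order-1 term: -24x^2 + 4x
order-2 term: 24x - 2
order-3 term: -8
the series for exp(-D) f terminates at order 3
exp(-D) f = 8x^3 - 26x^2 + 28x - 10

g(x) = 8x^3 - 26x^2 + 28x - 10


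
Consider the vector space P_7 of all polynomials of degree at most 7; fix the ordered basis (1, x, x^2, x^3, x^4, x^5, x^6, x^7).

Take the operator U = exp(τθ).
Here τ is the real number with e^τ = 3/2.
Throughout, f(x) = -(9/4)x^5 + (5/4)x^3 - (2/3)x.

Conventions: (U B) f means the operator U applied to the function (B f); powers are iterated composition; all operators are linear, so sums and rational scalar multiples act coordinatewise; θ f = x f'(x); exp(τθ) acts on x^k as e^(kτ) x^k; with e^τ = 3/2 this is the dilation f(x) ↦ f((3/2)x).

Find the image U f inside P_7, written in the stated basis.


g(x) = -(2187/128)x^5 + (135/32)x^3 - x

exp(τθ) x^k = e^(kτ) x^k; with e^τ = 3/2 this sends x^k to (3/2)^k x^k
x ↦ 3/2 x
x^3 ↦ 27/8 x^3
x^5 ↦ 243/32 x^5
applying this coordinatewise to f: exp(τθ) f = -(2187/128)x^5 + (135/32)x^3 - x


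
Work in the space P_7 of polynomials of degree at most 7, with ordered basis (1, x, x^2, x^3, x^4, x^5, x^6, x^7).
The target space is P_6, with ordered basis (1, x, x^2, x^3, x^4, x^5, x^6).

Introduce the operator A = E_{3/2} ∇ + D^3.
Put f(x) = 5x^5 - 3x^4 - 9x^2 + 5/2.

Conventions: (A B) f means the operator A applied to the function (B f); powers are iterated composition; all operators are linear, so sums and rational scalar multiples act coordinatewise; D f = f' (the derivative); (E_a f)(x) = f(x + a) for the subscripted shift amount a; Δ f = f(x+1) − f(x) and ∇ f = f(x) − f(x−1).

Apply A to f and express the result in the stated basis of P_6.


∇ f = 25x^4 - 62x^3 + 68x^2 - 55x + 17
E_{3/2} ∇ f = 25x^4 + 88x^3 + (253/2)x^2 + 68x + 77/16
D f = 25x^4 - 12x^3 - 18x
D D f = 100x^3 - 36x^2 - 18
D D D f = 300x^2 - 72x
(E_{3/2} ∇ + D^3) f = 25x^4 + 88x^3 + (853/2)x^2 - 4x + 77/16

the result is g(x) = 25x^4 + 88x^3 + (853/2)x^2 - 4x + 77/16


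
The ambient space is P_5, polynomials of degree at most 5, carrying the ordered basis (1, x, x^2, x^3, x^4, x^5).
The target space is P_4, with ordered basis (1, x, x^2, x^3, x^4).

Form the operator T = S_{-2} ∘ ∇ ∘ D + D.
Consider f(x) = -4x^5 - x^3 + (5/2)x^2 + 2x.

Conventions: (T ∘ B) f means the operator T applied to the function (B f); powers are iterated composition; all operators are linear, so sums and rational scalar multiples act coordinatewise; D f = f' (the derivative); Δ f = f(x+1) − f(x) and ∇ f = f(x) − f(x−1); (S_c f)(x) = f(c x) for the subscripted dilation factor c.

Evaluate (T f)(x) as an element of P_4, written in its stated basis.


the result is g(x) = -20x^4 + 640x^3 + 477x^2 + 177x + 30

D f = -20x^4 - 3x^2 + 5x + 2
∇ D f = -80x^3 + 120x^2 - 86x + 28
S_{-2} ∇ D f = 640x^3 + 480x^2 + 172x + 28
D f = -20x^4 - 3x^2 + 5x + 2
(S_{-2} ∘ ∇ ∘ D + D) f = -20x^4 + 640x^3 + 477x^2 + 177x + 30


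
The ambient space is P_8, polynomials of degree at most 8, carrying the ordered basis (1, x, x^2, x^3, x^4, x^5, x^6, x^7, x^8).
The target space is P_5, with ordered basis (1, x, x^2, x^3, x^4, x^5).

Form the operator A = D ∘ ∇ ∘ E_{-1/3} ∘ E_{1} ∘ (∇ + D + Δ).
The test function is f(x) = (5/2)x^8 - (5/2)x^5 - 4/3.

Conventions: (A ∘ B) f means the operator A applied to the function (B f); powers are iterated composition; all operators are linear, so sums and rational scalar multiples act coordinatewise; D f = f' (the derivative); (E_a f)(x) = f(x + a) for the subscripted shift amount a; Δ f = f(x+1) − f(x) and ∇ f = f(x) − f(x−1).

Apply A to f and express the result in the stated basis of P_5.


the result is g(x) = 2520x^5 + 2100x^4 + 8400x^3 + (10550/3)x^2 + (33650/9)x + 3830/9

∇ f = 20x^7 - 70x^6 + 140x^5 - (375/2)x^4 + 165x^3 - 95x^2 + (65/2)x - 5
D f = 20x^7 - (25/2)x^4
Δ f = 20x^7 + 70x^6 + 140x^5 + (325/2)x^4 + 115x^3 + 45x^2 + (15/2)x
(∇ + D + Δ) f = 60x^7 + 280x^5 - (75/2)x^4 + 280x^3 - 50x^2 + 40x - 5
E_{1} (∇ + D + Δ) f = 60x^7 + 420x^6 + 1540x^5 + (6925/2)x^4 + 5030x^3 + 4625x^2 + 2450x + 1135/2
E_{-1/3} E_{1} (∇ + D + Δ) f = 60x^7 + 280x^6 + 840x^5 + (27325/18)x^4 + (49660/27)x^3 + (12650/9)x^2 + (149600/243)x + 84115/729
∇ E_{-1/3} E_{1} (∇ + D + Δ) f = 420x^6 + 420x^5 + 2100x^4 + (10550/9)x^3 + (16825/9)x^2 + (3830/9)x + 73525/486
D (∇ ∘ E_{-1/3} ∘ E_{1}) (∇ + D + Δ) f = 2520x^5 + 2100x^4 + 8400x^3 + (10550/3)x^2 + (33650/9)x + 3830/9


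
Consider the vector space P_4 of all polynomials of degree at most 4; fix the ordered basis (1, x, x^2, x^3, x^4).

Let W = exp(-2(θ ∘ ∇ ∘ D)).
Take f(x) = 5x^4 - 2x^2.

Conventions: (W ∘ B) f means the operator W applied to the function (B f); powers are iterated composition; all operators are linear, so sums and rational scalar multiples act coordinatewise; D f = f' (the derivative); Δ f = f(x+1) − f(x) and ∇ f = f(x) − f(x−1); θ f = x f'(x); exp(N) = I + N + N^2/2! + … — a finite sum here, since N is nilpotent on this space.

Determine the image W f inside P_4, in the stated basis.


order-1 term: -240x^2 + 120x
the series for exp(-2(θ ∘ ∇ ∘ D)) f terminates at order 1
exp(-2(θ ∘ ∇ ∘ D)) f = 5x^4 - 242x^2 + 120x

the image equals g(x) = 5x^4 - 242x^2 + 120x


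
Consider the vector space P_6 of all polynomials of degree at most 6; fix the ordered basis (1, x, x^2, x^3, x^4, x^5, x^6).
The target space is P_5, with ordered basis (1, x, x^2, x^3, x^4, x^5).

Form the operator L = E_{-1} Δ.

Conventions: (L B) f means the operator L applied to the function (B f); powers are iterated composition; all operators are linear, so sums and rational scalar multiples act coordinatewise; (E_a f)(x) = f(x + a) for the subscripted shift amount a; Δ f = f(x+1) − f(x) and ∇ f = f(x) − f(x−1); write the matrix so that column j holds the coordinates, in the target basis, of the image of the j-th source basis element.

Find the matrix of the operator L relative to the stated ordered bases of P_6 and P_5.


image of 1: 0
image of x: 1
image of x^2: 2x - 1
image of x^3: 3x^2 - 3x + 1
image of x^4: 4x^3 - 6x^2 + 4x - 1
image of x^5: 5x^4 - 10x^3 + 10x^2 - 5x + 1
image of x^6: 6x^5 - 15x^4 + 20x^3 - 15x^2 + 6x - 1
each image's coordinates form column j of the matrix

the matrix is [[0, 1, -1, 1, -1, 1, -1]; [0, 0, 2, -3, 4, -5, 6]; [0, 0, 0, 3, -6, 10, -15]; [0, 0, 0, 0, 4, -10, 20]; [0, 0, 0, 0, 0, 5, -15]; [0, 0, 0, 0, 0, 0, 6]] (rows listed top to bottom)


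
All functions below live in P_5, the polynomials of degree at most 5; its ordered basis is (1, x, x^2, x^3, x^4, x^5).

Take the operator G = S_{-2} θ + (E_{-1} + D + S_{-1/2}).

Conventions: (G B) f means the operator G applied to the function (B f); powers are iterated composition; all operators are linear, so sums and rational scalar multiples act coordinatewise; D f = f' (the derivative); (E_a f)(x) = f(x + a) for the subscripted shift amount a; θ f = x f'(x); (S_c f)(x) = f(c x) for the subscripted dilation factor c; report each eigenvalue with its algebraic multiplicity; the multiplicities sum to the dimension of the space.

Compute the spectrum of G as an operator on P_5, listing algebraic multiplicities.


λ = -5089/32 (multiplicity 1), λ = -185/8 (multiplicity 1), λ = -3/2 (multiplicity 1), λ = 2 (multiplicity 1), λ = 37/4 (multiplicity 1), λ = 1041/16 (multiplicity 1)

image of 1: 2
image of x: -(3/2)x
image of x^2: (37/4)x^2 + 1
image of x^3: -(185/8)x^3 + 3x - 1
image of x^4: (1041/16)x^4 + 6x^2 - 4x + 1
image of x^5: -(5089/32)x^5 + 10x^3 - 10x^2 + 5x - 1
the matrix is upper triangular; its diagonal is (2, -3/2, 37/4, -185/8, 1041/16, -5089/32)
for a triangular matrix the eigenvalues are the diagonal entries, with algebraic multiplicity their repetition count


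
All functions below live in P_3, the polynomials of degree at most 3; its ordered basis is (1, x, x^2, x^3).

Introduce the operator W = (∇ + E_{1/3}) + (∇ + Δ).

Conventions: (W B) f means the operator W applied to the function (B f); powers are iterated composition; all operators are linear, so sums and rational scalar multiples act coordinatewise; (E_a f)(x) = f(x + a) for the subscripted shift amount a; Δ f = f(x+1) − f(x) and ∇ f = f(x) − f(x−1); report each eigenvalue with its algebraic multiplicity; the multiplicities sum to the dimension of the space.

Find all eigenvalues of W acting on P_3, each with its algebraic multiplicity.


λ = 1 (multiplicity 4)

image of 1: 1
image of x: x + 10/3
image of x^2: x^2 + (20/3)x - 8/9
image of x^3: x^3 + 10x^2 - (8/3)x + 82/27
the matrix is upper triangular; its diagonal is (1, 1, 1, 1)
for a triangular matrix the eigenvalues are the diagonal entries, with algebraic multiplicity their repetition count


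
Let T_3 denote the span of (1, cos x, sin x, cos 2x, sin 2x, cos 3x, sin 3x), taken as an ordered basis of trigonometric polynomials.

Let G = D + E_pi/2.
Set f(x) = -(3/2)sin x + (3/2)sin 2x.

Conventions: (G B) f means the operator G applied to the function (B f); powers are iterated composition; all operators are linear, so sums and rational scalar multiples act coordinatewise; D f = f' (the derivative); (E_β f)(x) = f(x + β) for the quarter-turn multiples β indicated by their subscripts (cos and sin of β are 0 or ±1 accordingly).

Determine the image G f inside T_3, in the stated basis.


the image equals g(x) = -3cos x + 3cos 2x - (3/2)sin 2x

D f = -(3/2)cos x + 3cos 2x
E_pi/2 f = -(3/2)cos x - (3/2)sin 2x
(D + E_pi/2) f = -3cos x + 3cos 2x - (3/2)sin 2x


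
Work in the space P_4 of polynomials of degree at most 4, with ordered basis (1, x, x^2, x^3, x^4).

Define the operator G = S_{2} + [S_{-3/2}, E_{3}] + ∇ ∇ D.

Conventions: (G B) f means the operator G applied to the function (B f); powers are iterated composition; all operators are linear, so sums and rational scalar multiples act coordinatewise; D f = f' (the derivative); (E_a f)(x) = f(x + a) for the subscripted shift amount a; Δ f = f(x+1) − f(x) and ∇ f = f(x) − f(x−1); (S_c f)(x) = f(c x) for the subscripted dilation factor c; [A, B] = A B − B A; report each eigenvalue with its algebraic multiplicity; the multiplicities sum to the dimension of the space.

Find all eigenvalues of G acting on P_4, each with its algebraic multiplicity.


λ = 1 (multiplicity 1), λ = 2 (multiplicity 1), λ = 4 (multiplicity 1), λ = 8 (multiplicity 1), λ = 16 (multiplicity 1)

image of 1: 1
image of x: 2x + 15/2
image of x^2: 4x^2 - (45/2)x - 45/4
image of x^3: 8x^3 + (405/8)x^2 + (405/8)x + 993/8
image of x^4: 16x^4 - (405/4)x^3 - (1215/8)x^2 - (2739/4)x - 5649/16
the matrix is upper triangular; its diagonal is (1, 2, 4, 8, 16)
for a triangular matrix the eigenvalues are the diagonal entries, with algebraic multiplicity their repetition count


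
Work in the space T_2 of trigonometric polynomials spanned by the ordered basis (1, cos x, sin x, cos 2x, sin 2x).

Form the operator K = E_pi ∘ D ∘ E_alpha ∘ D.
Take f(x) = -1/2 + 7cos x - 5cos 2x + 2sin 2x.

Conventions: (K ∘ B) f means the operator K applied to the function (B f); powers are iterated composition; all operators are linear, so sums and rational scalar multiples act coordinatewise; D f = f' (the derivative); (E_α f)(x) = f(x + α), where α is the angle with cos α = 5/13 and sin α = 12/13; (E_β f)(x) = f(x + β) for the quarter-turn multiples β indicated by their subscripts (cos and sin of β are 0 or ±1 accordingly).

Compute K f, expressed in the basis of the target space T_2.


the result is g(x) = (35/13)cos x - (84/13)sin x - (3340/169)cos 2x - (1448/169)sin 2x

D f = -7sin x + 4cos 2x + 10sin 2x
E_alpha D f = -(84/13)cos x - (35/13)sin x + (724/169)cos 2x - (1670/169)sin 2x
D (E_alpha ∘ D) f = -(35/13)cos x + (84/13)sin x - (3340/169)cos 2x - (1448/169)sin 2x
E_pi D (E_alpha ∘ D) f = (35/13)cos x - (84/13)sin x - (3340/169)cos 2x - (1448/169)sin 2x


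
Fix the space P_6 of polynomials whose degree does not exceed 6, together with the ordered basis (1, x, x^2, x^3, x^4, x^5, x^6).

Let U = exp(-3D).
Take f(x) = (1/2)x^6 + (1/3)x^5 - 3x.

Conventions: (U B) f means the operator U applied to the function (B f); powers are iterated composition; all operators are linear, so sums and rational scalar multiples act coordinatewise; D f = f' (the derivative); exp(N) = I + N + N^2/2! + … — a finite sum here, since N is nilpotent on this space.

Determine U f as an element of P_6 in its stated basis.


g(x) = (1/2)x^6 - (26/3)x^5 + (125/2)x^4 - 240x^3 + (1035/2)x^2 - 597x + 585/2

order-1 term: -9x^5 - 5x^4 + 9
order-2 term: (135/2)x^4 + 30x^3
order-3 term: -270x^3 - 90x^2
order-4 term: (1215/2)x^2 + 135x
order-5 term: -729x - 81
order-6 term: 729/2
the series for exp(-3D) f terminates at order 6
exp(-3D) f = (1/2)x^6 - (26/3)x^5 + (125/2)x^4 - 240x^3 + (1035/2)x^2 - 597x + 585/2


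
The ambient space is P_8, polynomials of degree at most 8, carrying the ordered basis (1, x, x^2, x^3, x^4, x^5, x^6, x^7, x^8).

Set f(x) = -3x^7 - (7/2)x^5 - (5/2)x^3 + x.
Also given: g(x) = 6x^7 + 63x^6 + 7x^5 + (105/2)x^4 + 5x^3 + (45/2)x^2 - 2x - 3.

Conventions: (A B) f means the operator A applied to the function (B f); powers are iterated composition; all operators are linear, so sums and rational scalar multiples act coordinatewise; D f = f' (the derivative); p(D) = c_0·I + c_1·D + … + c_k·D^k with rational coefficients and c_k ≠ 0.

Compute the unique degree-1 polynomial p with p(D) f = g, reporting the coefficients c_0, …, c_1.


D^0 f = -3x^7 - (7/2)x^5 - (5/2)x^3 + x
D^1 f = -21x^6 - (35/2)x^4 - (15/2)x^2 + 1
matching coefficients of g against c_0 f + c_1 Df + … from the top degree down determines the c_i
solution: c_0 = -2, c_1 = -3

p(D) = -2·I − 3·D, i.e. c_0 = -2, c_1 = -3


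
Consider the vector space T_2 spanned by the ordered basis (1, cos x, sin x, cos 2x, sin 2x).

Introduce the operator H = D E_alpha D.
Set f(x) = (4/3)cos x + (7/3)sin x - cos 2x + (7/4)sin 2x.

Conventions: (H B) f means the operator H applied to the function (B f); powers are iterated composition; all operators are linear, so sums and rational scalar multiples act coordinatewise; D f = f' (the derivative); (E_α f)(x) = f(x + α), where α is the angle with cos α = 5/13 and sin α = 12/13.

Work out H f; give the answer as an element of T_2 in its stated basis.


D f = (7/3)cos x - (4/3)sin x + (7/2)cos 2x + 2sin 2x
E_alpha D f = -(1/3)cos x - (8/3)sin x - (353/338)cos 2x - (658/169)sin 2x
D E_alpha D f = -(8/3)cos x + (1/3)sin x - (1316/169)cos 2x + (353/169)sin 2x

g(x) = -(8/3)cos x + (1/3)sin x - (1316/169)cos 2x + (353/169)sin 2x


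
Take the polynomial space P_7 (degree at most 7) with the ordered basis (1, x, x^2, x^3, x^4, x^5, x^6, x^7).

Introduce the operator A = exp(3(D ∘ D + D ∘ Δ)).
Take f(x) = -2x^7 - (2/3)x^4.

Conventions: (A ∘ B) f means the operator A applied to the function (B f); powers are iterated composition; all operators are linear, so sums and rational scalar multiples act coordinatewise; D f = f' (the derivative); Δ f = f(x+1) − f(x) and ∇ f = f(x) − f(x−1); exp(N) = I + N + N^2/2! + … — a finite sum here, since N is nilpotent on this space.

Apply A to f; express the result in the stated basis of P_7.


the image equals g(x) = -2x^7 - 504x^5 - (1892/3)x^4 - 31080x^3 - 46038x^2 - 404736x - 287618

order-1 term: -504x^5 - 630x^4 - 840x^3 - 678x^2 - 276x - 50
order-2 term: -30240x^3 - 45360x^2 - 41580x - 15408
order-3 term: -362880x - 272160
the series for exp(3(D ∘ D + D ∘ Δ)) f terminates at order 3
exp(3(D ∘ D + D ∘ Δ)) f = -2x^7 - 504x^5 - (1892/3)x^4 - 31080x^3 - 46038x^2 - 404736x - 287618


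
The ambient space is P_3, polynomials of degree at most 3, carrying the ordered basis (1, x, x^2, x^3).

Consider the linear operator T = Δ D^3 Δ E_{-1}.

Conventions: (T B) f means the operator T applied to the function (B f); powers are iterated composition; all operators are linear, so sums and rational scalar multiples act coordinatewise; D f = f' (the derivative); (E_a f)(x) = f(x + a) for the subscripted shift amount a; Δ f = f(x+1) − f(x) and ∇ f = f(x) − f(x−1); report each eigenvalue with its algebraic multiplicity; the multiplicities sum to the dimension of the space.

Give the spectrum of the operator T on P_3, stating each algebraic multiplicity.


image of 1: 0
image of x: 0
image of x^2: 0
image of x^3: 0
the matrix is upper triangular; its diagonal is (0, 0, 0, 0)
for a triangular matrix the eigenvalues are the diagonal entries, with algebraic multiplicity their repetition count

λ = 0 (multiplicity 4)


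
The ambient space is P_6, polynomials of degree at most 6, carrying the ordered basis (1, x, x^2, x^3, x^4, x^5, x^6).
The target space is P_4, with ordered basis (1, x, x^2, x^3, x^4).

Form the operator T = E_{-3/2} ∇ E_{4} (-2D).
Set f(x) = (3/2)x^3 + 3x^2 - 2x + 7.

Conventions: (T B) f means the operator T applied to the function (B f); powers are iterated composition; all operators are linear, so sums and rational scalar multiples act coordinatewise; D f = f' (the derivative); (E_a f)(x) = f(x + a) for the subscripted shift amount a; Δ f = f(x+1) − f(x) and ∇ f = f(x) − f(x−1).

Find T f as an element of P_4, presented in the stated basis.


the result is g(x) = -18x - 48

D f = (9/2)x^2 + 6x - 2
(-2D) f = -9x^2 - 12x + 4
E_{4} (-2D) f = -9x^2 - 84x - 188
∇ E_{4} (-2D) f = -18x - 75
E_{-3/2} ∇ E_{4} (-2D) f = -18x - 48


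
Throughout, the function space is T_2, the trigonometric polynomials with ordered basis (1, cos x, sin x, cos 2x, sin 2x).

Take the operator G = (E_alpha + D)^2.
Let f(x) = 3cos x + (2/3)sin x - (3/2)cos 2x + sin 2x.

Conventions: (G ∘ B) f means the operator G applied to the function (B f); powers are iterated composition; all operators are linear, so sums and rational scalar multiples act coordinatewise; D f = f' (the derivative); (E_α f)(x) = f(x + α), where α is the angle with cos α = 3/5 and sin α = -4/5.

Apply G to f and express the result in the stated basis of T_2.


g(x) = (28/25)cos x - (38/75)sin x + (1153/1250)cos 2x - (1173/625)sin 2x

E_alpha f = (19/15)cos x + (14/5)sin x - (27/50)cos 2x - (43/25)sin 2x
D f = (2/3)cos x - 3sin x + 2cos 2x + 3sin 2x
(E_alpha + D) f = (29/15)cos x - (1/5)sin x + (73/50)cos 2x + (32/25)sin 2x
E_alpha (E_alpha + D) f = (33/25)cos x + (107/75)sin x - (2047/1250)cos 2x + (652/625)sin 2x
D (E_alpha + D) f = -(1/5)cos x - (29/15)sin x + (64/25)cos 2x - (73/25)sin 2x
(E_alpha + D) (E_alpha + D) f = (28/25)cos x - (38/75)sin x + (1153/1250)cos 2x - (1173/625)sin 2x


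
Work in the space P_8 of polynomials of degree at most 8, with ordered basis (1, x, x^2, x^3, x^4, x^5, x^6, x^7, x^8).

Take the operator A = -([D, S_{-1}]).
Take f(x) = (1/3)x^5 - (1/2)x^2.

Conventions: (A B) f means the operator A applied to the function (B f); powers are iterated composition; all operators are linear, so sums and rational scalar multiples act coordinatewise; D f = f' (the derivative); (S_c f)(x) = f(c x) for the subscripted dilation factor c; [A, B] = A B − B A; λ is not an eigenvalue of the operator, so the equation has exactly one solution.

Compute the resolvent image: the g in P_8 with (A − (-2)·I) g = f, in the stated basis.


write g with unknown coordinates in the stated basis and equate coefficients in (A − (-2)·I) g = f
solving from the highest basis element down gives g = (1/6)x^5 - (5/6)x^4 - (10/3)x^3 + (39/4)x^2 + (39/2)x - 39/2
check: A g = (5/3)x^4 + (20/3)x^3 - 20x^2 - 39x + 39
so A g − (-2)·g = (1/3)x^5 - (1/2)x^2 = f ✓

g(x) = (1/6)x^5 - (5/6)x^4 - (10/3)x^3 + (39/4)x^2 + (39/2)x - 39/2


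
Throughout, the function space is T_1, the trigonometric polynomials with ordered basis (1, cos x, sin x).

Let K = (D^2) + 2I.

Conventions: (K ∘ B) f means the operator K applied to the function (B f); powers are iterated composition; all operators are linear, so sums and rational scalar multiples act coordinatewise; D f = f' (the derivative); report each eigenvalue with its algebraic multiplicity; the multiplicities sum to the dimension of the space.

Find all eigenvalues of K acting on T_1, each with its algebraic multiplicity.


image of 1: 2
image of cos x: cos x
image of sin x: sin x
the matrix is diagonal; its diagonal is (2, 1, 1)
for a triangular matrix the eigenvalues are the diagonal entries, with algebraic multiplicity their repetition count

λ = 1 (multiplicity 2), λ = 2 (multiplicity 1)


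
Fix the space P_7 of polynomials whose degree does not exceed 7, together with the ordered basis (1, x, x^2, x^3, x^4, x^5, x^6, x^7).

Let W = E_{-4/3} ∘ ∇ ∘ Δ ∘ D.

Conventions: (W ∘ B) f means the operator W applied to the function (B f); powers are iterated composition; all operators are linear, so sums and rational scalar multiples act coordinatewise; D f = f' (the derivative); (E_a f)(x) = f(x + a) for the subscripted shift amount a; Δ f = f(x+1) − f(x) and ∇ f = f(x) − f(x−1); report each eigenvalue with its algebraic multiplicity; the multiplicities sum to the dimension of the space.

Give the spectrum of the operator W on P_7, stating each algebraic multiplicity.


image of 1: 0
image of x: 0
image of x^2: 0
image of x^3: 6
image of x^4: 24x - 32
image of x^5: 60x^2 - 160x + 350/3
image of x^6: 120x^3 - 480x^2 + 700x - 3280/9
image of x^7: 210x^4 - 1120x^3 + 2450x^2 - (22960/9)x + 28378/27
the matrix is upper triangular; its diagonal is (0, 0, 0, 0, 0, 0, 0, 0)
for a triangular matrix the eigenvalues are the diagonal entries, with algebraic multiplicity their repetition count

λ = 0 (multiplicity 8)


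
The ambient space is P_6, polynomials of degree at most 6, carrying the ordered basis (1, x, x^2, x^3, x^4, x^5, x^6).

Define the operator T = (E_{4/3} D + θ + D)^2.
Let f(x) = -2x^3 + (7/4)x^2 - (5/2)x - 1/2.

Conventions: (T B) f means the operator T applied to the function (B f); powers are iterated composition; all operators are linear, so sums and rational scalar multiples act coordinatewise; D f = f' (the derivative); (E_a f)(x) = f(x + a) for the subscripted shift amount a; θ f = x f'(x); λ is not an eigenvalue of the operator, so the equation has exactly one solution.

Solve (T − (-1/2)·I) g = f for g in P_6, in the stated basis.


g(x) = -(4/19)x^3 + (613/342)x^2 - (1393/171)x + 2051/513

write g with unknown coordinates in the stated basis and equate coefficients in (T − (-1/2)·I) g = f
solving from the highest basis element down gives g = -(4/19)x^3 + (613/342)x^2 - (1393/171)x + 2051/513
check: T g = -(36/19)x^3 + (146/171)x^2 + (269/171)x - 1282/513
so T g − (-1/2)·g = -2x^3 + (7/4)x^2 - (5/2)x - 1/2 = f ✓


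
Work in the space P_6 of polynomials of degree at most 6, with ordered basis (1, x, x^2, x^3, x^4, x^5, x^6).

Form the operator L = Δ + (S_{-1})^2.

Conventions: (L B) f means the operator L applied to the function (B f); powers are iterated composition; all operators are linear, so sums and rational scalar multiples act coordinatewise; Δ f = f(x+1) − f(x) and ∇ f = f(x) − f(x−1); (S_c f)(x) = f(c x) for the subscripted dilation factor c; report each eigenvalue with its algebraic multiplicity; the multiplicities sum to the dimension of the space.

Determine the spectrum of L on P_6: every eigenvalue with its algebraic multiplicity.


λ = 1 (multiplicity 7)

image of 1: 1
image of x: x + 1
image of x^2: x^2 + 2x + 1
image of x^3: x^3 + 3x^2 + 3x + 1
image of x^4: x^4 + 4x^3 + 6x^2 + 4x + 1
image of x^5: x^5 + 5x^4 + 10x^3 + 10x^2 + 5x + 1
image of x^6: x^6 + 6x^5 + 15x^4 + 20x^3 + 15x^2 + 6x + 1
the matrix is upper triangular; its diagonal is (1, 1, 1, 1, 1, 1, 1)
for a triangular matrix the eigenvalues are the diagonal entries, with algebraic multiplicity their repetition count


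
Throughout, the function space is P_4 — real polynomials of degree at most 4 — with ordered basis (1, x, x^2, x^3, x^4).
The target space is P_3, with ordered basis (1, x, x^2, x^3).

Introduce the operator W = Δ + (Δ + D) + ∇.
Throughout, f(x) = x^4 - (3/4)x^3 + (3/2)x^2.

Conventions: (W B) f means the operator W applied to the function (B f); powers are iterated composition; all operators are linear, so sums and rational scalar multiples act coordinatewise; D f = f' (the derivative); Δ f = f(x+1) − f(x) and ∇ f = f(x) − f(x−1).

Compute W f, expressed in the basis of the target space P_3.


Δ f = 4x^3 + (15/4)x^2 + (19/4)x + 7/4
Δ f = 4x^3 + (15/4)x^2 + (19/4)x + 7/4
D f = 4x^3 - (9/4)x^2 + 3x
(Δ + D) f = 8x^3 + (3/2)x^2 + (31/4)x + 7/4
∇ f = 4x^3 - (33/4)x^2 + (37/4)x - 13/4
(Δ + (Δ + D) + ∇) f = 16x^3 - 3x^2 + (87/4)x + 1/4

the image equals g(x) = 16x^3 - 3x^2 + (87/4)x + 1/4


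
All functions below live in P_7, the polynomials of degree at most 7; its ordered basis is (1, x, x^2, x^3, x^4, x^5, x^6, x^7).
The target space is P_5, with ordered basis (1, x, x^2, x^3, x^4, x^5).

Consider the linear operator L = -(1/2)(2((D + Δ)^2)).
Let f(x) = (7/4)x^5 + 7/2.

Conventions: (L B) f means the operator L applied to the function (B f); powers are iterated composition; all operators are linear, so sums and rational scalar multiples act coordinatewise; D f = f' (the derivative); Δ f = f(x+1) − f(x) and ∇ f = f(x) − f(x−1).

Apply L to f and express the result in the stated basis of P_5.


the image equals g(x) = -140x^3 - 210x^2 - (385/2)x - 70

D f = (35/4)x^4
Δ f = (35/4)x^4 + (35/2)x^3 + (35/2)x^2 + (35/4)x + 7/4
(D + Δ) f = (35/2)x^4 + (35/2)x^3 + (35/2)x^2 + (35/4)x + 7/4
D (D + Δ) f = 70x^3 + (105/2)x^2 + 35x + 35/4
Δ (D + Δ) f = 70x^3 + (315/2)x^2 + (315/2)x + 245/4
(D + Δ) (D + Δ) f = 140x^3 + 210x^2 + (385/2)x + 70
(2((D + Δ)^2)) f = 280x^3 + 420x^2 + 385x + 140
(-(1/2)(2((D + Δ)^2))) f = -140x^3 - 210x^2 - (385/2)x - 70


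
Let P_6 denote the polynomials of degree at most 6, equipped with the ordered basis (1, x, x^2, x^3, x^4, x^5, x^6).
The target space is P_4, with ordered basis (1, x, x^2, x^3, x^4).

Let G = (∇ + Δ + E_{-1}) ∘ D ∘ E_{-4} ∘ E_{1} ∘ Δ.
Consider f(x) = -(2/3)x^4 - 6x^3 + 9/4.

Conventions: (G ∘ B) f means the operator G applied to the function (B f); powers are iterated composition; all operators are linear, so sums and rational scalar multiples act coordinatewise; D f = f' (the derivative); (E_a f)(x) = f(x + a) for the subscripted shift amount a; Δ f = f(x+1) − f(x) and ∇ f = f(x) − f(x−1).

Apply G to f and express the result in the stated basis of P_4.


Δ f = -(8/3)x^3 - 22x^2 - (62/3)x - 20/3
E_{1} Δ f = -(8/3)x^3 - 30x^2 - (218/3)x - 52
E_{-4} E_{1} Δ f = -(8/3)x^3 + 2x^2 + (118/3)x - 212/3
D E_{-4} E_{1} Δ f = -8x^2 + 4x + 118/3
∇ (D ∘ E_{-4} ∘ E_{1}) Δ f = -16x + 12
Δ (D ∘ E_{-4} ∘ E_{1}) Δ f = -16x - 4
E_{-1} (D ∘ E_{-4} ∘ E_{1}) Δ f = -8x^2 + 20x + 82/3
(∇ + Δ + E_{-1}) (D ∘ E_{-4} ∘ E_{1}) Δ f = -8x^2 - 12x + 106/3

g(x) = -8x^2 - 12x + 106/3


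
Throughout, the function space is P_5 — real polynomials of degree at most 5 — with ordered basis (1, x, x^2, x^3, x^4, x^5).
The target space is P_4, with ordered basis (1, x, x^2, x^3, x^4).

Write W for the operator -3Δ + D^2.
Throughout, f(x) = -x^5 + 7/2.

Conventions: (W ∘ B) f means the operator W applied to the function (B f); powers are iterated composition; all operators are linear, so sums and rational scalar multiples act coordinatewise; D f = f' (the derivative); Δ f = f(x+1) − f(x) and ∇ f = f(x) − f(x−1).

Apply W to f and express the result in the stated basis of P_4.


Δ f = -5x^4 - 10x^3 - 10x^2 - 5x - 1
(-3Δ) f = 15x^4 + 30x^3 + 30x^2 + 15x + 3
D f = -5x^4
D D f = -20x^3
(-3Δ + D^2) f = 15x^4 + 10x^3 + 30x^2 + 15x + 3

g(x) = 15x^4 + 10x^3 + 30x^2 + 15x + 3


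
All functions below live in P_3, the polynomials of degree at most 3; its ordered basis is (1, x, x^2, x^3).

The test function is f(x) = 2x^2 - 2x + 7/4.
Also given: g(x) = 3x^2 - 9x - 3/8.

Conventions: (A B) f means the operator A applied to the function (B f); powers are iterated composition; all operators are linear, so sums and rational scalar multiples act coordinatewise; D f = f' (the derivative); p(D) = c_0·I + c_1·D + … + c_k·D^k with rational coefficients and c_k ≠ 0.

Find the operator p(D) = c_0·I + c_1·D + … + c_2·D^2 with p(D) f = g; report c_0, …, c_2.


D^0 f = 2x^2 - 2x + 7/4
D^1 f = 4x - 2
D^2 f = 4
matching coefficients of g against c_0 f + c_1 Df + … from the top degree down determines the c_i
solution: c_0 = 3/2, c_1 = -3/2, c_2 = -3/2

p(D) = (3/2)·I − (3/2)·D − (3/2)·D^2, i.e. c_0 = 3/2, c_1 = -3/2, c_2 = -3/2


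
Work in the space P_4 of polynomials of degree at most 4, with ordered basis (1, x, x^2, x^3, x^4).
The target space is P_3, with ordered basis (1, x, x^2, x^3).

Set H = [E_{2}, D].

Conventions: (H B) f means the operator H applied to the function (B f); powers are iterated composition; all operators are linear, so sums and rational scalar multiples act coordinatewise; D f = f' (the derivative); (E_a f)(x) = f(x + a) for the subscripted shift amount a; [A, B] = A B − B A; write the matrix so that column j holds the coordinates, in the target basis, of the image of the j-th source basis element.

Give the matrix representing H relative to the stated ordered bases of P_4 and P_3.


the matrix is [[0, 0, 0, 0, 0]; [0, 0, 0, 0, 0]; [0, 0, 0, 0, 0]; [0, 0, 0, 0, 0]] (rows listed top to bottom)

image of 1: 0
image of x: 0
image of x^2: 0
image of x^3: 0
image of x^4: 0
each image's coordinates form column j of the matrix


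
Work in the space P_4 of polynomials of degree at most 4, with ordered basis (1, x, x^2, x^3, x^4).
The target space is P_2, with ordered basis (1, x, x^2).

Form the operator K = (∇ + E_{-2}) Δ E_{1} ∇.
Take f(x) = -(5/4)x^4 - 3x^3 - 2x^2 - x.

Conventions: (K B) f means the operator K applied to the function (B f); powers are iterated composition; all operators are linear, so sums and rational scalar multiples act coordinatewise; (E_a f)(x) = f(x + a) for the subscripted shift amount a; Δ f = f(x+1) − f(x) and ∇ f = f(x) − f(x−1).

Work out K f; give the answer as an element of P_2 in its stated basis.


∇ f = -5x^3 - (3/2)x^2 - 3/4
E_{1} ∇ f = -5x^3 - (33/2)x^2 - 18x - 29/4
Δ E_{1} ∇ f = -15x^2 - 48x - 79/2
∇ (Δ E_{1} ∇) f = -30x - 33
E_{-2} (Δ E_{1} ∇) f = -15x^2 + 12x - 7/2
(∇ + E_{-2}) (Δ E_{1} ∇) f = -15x^2 - 18x - 73/2

g(x) = -15x^2 - 18x - 73/2


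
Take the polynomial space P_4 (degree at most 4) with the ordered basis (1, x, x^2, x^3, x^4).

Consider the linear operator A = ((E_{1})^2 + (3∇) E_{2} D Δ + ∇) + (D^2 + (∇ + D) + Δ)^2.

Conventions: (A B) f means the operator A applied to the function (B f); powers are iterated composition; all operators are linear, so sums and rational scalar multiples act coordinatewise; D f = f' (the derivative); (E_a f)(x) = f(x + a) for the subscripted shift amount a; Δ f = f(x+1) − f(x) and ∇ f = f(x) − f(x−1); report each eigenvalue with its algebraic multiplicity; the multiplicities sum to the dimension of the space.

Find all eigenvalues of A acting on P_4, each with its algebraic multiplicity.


image of 1: 1
image of x: x + 3
image of x^2: x^2 + 6x + 21
image of x^3: x^3 + 9x^2 + 63x + 63
image of x^4: x^4 + 12x^3 + 126x^2 + 252x + 231
the matrix is upper triangular; its diagonal is (1, 1, 1, 1, 1)
for a triangular matrix the eigenvalues are the diagonal entries, with algebraic multiplicity their repetition count

λ = 1 (multiplicity 5)


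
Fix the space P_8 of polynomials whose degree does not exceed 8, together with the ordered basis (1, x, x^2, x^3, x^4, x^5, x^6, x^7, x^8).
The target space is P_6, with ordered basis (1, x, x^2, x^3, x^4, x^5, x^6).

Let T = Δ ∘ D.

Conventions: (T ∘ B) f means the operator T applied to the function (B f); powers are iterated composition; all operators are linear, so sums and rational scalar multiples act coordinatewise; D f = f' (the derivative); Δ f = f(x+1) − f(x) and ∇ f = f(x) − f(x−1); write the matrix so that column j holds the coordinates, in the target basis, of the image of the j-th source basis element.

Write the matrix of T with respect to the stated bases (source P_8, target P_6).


the matrix is [[0, 0, 2, 3, 4, 5, 6, 7, 8]; [0, 0, 0, 6, 12, 20, 30, 42, 56]; [0, 0, 0, 0, 12, 30, 60, 105, 168]; [0, 0, 0, 0, 0, 20, 60, 140, 280]; [0, 0, 0, 0, 0, 0, 30, 105, 280]; [0, 0, 0, 0, 0, 0, 0, 42, 168]; [0, 0, 0, 0, 0, 0, 0, 0, 56]] (rows listed top to bottom)

image of 1: 0
image of x: 0
image of x^2: 2
image of x^3: 6x + 3
image of x^4: 12x^2 + 12x + 4
image of x^5: 20x^3 + 30x^2 + 20x + 5
image of x^6: 30x^4 + 60x^3 + 60x^2 + 30x + 6
image of x^7: 42x^5 + 105x^4 + 140x^3 + 105x^2 + 42x + 7
image of x^8: 56x^6 + 168x^5 + 280x^4 + 280x^3 + 168x^2 + 56x + 8
each image's coordinates form column j of the matrix


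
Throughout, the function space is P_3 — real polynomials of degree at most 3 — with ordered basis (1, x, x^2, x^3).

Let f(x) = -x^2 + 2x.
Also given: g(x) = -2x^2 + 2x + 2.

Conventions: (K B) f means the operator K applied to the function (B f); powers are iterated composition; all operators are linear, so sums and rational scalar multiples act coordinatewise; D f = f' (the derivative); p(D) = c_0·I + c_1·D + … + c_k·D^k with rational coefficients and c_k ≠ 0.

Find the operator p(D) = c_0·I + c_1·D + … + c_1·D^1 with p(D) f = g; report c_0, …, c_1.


p(D) = 2·I + D, i.e. c_0 = 2, c_1 = 1

D^0 f = -x^2 + 2x
D^1 f = -2x + 2
matching coefficients of g against c_0 f + c_1 Df + … from the top degree down determines the c_i
solution: c_0 = 2, c_1 = 1


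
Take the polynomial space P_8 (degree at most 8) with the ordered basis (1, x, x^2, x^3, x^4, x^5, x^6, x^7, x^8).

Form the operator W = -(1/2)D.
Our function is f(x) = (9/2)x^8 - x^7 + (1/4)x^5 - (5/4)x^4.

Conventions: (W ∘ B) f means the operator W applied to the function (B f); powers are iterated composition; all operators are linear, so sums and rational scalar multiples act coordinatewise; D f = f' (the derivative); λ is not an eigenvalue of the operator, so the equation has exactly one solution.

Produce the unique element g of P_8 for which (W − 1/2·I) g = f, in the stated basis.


g(x) = -9x^8 + 74x^7 - 518x^6 + (6215/2)x^5 - 15535x^4 + 62140x^3 - 186420x^2 + 372840x - 372840

write g with unknown coordinates in the stated basis and equate coefficients in (W − 1/2·I) g = f
solving from the highest basis element down gives g = -9x^8 + 74x^7 - 518x^6 + (6215/2)x^5 - 15535x^4 + 62140x^3 - 186420x^2 + 372840x - 372840
check: W g = 36x^7 - 259x^6 + 1554x^5 - (31075/4)x^4 + 31070x^3 - 93210x^2 + 186420x - 186420
so W g − 1/2·g = (9/2)x^8 - x^7 + (1/4)x^5 - (5/4)x^4 = f ✓


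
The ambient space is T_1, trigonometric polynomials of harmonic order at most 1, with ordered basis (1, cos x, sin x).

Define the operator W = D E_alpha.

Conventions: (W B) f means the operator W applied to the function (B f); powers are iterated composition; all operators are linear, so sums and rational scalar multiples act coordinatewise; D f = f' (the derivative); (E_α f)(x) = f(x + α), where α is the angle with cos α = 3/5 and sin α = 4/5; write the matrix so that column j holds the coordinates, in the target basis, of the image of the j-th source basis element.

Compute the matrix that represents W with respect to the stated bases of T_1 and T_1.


the matrix is [[0, 0, 0]; [0, -4/5, 3/5]; [0, -3/5, -4/5]] (rows listed top to bottom)

image of 1: 0
image of cos x: -(4/5)cos x - (3/5)sin x
image of sin x: (3/5)cos x - (4/5)sin x
each image's coordinates form column j of the matrix


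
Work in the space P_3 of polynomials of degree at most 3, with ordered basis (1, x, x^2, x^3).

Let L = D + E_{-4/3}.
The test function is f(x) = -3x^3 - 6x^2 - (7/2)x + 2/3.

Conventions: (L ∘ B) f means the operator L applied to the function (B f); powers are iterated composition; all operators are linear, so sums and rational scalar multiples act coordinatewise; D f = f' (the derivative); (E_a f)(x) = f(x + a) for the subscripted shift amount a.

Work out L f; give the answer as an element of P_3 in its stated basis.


D f = -9x^2 - 12x - 7/2
E_{-4/3} f = -3x^3 + 6x^2 - (7/2)x + 16/9
(D + E_{-4/3}) f = -3x^3 - 3x^2 - (31/2)x - 31/18

g(x) = -3x^3 - 3x^2 - (31/2)x - 31/18


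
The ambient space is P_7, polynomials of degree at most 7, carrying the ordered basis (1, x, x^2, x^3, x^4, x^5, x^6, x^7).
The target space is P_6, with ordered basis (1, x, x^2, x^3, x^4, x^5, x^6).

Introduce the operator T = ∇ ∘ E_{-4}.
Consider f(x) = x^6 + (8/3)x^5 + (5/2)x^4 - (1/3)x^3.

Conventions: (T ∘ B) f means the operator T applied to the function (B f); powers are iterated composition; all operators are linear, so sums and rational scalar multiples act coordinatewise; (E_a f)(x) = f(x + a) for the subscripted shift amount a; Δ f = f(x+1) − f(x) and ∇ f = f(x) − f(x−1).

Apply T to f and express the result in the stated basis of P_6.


E_{-4} f = x^6 - (64/3)x^5 + (1135/6)x^4 - (2681/3)x^3 + (7132/3)x^2 - (10160/3)x + 6080/3
∇ E_{-4} f = 6x^5 - (365/3)x^4 + 990x^3 - (12133/3)x^2 + 8305x - 41215/6

the image equals g(x) = 6x^5 - (365/3)x^4 + 990x^3 - (12133/3)x^2 + 8305x - 41215/6


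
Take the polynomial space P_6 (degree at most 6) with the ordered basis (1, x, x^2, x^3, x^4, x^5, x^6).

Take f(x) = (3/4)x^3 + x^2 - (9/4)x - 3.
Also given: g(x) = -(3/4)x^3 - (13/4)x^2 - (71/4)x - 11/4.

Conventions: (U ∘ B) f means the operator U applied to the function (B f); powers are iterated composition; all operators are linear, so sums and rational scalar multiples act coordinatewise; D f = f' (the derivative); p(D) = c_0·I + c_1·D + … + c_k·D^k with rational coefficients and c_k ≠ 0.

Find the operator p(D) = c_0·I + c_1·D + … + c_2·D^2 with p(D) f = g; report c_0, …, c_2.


p(D) = -I − D − 4·D^2, i.e. c_0 = -1, c_1 = -1, c_2 = -4

D^0 f = (3/4)x^3 + x^2 - (9/4)x - 3
D^1 f = (9/4)x^2 + 2x - 9/4
D^2 f = (9/2)x + 2
matching coefficients of g against c_0 f + c_1 Df + … from the top degree down determines the c_i
solution: c_0 = -1, c_1 = -1, c_2 = -4
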